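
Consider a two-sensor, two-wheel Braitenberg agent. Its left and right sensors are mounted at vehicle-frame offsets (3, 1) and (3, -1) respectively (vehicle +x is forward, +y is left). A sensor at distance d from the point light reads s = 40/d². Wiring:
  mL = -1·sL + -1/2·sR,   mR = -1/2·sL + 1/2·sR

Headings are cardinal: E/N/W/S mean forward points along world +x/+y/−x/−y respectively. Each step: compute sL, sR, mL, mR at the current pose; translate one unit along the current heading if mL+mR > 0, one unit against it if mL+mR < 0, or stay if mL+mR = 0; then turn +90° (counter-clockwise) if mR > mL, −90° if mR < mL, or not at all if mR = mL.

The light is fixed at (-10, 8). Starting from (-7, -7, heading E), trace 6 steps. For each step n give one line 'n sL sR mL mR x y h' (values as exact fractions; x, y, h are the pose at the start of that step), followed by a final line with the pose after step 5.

n=0: pose=(-7,-7,E); sL=5/29, sR=10/73; mL=-510/2117, mR=-75/4234; mL+mR=-15/58 → advance -1; mR−mL=945/4234 → turn +1·90°
n=1: pose=(-8,-7,N); sL=8/29, sR=40/153; mL=-1804/4437, mR=-32/4437; mL+mR=-12/29 → advance -1; mR−mL=1772/4437 → turn +1·90°
n=2: pose=(-8,-8,W); sL=4/29, sR=20/113; mL=-742/3277, mR=64/3277; mL+mR=-6/29 → advance -1; mR−mL=806/3277 → turn +1·90°
n=3: pose=(-7,-8,S); sL=40/377, sR=8/73; mL=-4428/27521, mR=48/27521; mL+mR=-60/377 → advance -1; mR−mL=4476/27521 → turn +1·90°
n=4: pose=(-7,-7,E); sL=5/29, sR=10/73; mL=-510/2117, mR=-75/4234; mL+mR=-15/58 → advance -1; mR−mL=945/4234 → turn +1·90°
n=5: pose=(-8,-7,N); sL=8/29, sR=40/153; mL=-1804/4437, mR=-32/4437; mL+mR=-12/29 → advance -1; mR−mL=1772/4437 → turn +1·90°

0 5/29 10/73 -510/2117 -75/4234 -7 -7 E
1 8/29 40/153 -1804/4437 -32/4437 -8 -7 N
2 4/29 20/113 -742/3277 64/3277 -8 -8 W
3 40/377 8/73 -4428/27521 48/27521 -7 -8 S
4 5/29 10/73 -510/2117 -75/4234 -7 -7 E
5 8/29 40/153 -1804/4437 -32/4437 -8 -7 N
final -8 -8 W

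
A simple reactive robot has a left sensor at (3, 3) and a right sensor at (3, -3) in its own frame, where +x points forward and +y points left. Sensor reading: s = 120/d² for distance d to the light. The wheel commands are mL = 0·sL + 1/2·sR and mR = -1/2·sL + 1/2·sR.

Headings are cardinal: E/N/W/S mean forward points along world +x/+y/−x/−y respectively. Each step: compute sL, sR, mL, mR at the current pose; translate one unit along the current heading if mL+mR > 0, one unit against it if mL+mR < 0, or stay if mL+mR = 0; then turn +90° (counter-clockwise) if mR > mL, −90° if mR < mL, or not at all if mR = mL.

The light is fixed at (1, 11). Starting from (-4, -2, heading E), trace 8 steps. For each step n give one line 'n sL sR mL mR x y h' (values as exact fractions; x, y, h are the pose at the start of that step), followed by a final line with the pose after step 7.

n=0: pose=(-4,-2,E); sL=15/13, sR=6/13; mL=3/13, mR=-9/26; mL+mR=-3/26 → advance -1; mR−mL=-15/26 → turn -1·90°
n=1: pose=(-5,-2,S); sL=24/53, sR=120/337; mL=60/337, mR=-864/17861; mL+mR=2316/17861 → advance +1; mR−mL=-12/53 → turn -1·90°
n=2: pose=(-5,-3,W); sL=12/37, sR=60/101; mL=30/101, mR=504/3737; mL+mR=1614/3737 → advance +1; mR−mL=-6/37 → turn -1·90°
n=3: pose=(-6,-3,N); sL=120/221, sR=120/137; mL=60/137, mR=5040/30277; mL+mR=18300/30277 → advance +1; mR−mL=-60/221 → turn -1·90°
n=4: pose=(-6,-2,E); sL=30/29, sR=15/34; mL=15/68, mR=-585/1972; mL+mR=-75/986 → advance -1; mR−mL=-15/29 → turn -1·90°
n=5: pose=(-7,-2,S); sL=120/281, sR=120/377; mL=60/377, mR=-5760/105937; mL+mR=11100/105937 → advance +1; mR−mL=-60/281 → turn -1·90°
n=6: pose=(-7,-3,W); sL=12/41, sR=60/121; mL=30/121, mR=504/4961; mL+mR=1734/4961 → advance +1; mR−mL=-6/41 → turn -1·90°
n=7: pose=(-8,-3,N); sL=24/53, sR=120/157; mL=60/157, mR=1296/8321; mL+mR=4476/8321 → advance +1; mR−mL=-12/53 → turn -1·90°

0 15/13 6/13 3/13 -9/26 -4 -2 E
1 24/53 120/337 60/337 -864/17861 -5 -2 S
2 12/37 60/101 30/101 504/3737 -5 -3 W
3 120/221 120/137 60/137 5040/30277 -6 -3 N
4 30/29 15/34 15/68 -585/1972 -6 -2 E
5 120/281 120/377 60/377 -5760/105937 -7 -2 S
6 12/41 60/121 30/121 504/4961 -7 -3 W
7 24/53 120/157 60/157 1296/8321 -8 -3 N
final -8 -2 E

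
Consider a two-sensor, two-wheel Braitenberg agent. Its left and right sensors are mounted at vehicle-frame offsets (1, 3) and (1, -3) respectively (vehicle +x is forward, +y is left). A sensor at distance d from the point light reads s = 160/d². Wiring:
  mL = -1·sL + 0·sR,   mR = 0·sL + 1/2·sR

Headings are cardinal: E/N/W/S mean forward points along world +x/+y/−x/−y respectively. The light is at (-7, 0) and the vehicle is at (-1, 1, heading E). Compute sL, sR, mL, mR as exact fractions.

32/13 160/53 -32/13 80/53

left sensor world pos  = (0, 4); dL² = 65
right sensor world pos = (0, -2); dR² = 53
sL = 160/65 = 32/13
sR = 160/53 = 160/53
mL = -1·sL + 0·sR = -32/13
mR = 0·sL + 1/2·sR = 80/53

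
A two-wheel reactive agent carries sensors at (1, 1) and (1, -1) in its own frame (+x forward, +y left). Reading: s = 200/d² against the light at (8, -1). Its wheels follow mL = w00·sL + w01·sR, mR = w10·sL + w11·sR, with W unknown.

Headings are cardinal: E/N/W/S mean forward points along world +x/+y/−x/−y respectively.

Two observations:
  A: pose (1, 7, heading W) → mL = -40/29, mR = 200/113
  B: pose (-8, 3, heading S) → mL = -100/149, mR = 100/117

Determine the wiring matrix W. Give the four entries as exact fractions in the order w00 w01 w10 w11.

0 -1 1 0

obs A: pose=(1,7,W) → sL=200/113, sR=40/29, mL=-40/29, mR=200/113
obs B: pose=(-8,3,S) → sL=100/117, sR=100/149, mL=-100/149, mR=100/117
sensor matrix S = [[200/113, 40/29], [100/117, 100/149]]; det S = 512000/57127941
solve [mL_A; mL_B] = S·[w00; w01] and [mR_A; mR_B] = S·[w10; w11]:
  w00 = 0, w01 = -1, w10 = 1, w11 = 0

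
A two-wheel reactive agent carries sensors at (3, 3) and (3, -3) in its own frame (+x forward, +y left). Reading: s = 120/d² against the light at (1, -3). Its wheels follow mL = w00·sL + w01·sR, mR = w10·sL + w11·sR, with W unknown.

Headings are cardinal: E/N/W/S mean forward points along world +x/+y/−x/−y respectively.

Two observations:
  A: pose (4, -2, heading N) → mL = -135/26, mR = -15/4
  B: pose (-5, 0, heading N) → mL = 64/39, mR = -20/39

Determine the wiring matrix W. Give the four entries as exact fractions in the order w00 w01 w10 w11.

-1 1 -1/2 0

obs A: pose=(4,-2,N) → sL=15/2, sR=30/13, mL=-135/26, mR=-15/4
obs B: pose=(-5,0,N) → sL=40/39, sR=8/3, mL=64/39, mR=-20/39
sensor matrix S = [[15/2, 30/13], [40/39, 8/3]]; det S = 2980/169
solve [mL_A; mL_B] = S·[w00; w01] and [mR_A; mR_B] = S·[w10; w11]:
  w00 = -1, w01 = 1, w10 = -1/2, w11 = 0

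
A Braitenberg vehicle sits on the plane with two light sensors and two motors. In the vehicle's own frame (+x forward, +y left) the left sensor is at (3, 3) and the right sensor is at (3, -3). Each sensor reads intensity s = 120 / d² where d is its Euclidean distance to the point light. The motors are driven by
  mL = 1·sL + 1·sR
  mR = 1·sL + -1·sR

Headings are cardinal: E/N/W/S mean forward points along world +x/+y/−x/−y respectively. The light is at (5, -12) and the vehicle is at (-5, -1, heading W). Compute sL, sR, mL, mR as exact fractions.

left sensor world pos  = (-8, -4); dL² = 233
right sensor world pos = (-8, 2); dR² = 365
sL = 120/233 = 120/233
sR = 120/365 = 24/73
mL = 1·sL + 1·sR = 14352/17009
mR = 1·sL + -1·sR = 3168/17009

120/233 24/73 14352/17009 3168/17009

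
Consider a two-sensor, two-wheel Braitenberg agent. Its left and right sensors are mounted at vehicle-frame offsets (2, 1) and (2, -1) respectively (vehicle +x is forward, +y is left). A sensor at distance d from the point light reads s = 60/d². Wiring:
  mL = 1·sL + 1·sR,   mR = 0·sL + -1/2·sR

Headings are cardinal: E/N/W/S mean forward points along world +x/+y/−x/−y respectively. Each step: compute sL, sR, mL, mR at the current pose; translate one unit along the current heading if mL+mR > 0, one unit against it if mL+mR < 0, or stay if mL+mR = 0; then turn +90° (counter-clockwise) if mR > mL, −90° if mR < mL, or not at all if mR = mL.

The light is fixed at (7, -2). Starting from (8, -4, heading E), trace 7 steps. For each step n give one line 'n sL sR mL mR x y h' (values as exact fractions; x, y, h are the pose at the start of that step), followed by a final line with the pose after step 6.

n=0: pose=(8,-4,E); sL=6, sR=10/3; mL=28/3, mR=-5/3; mL+mR=23/3 → advance +1; mR−mL=-11 → turn -1·90°
n=1: pose=(9,-4,S); sL=12/5, sR=60/17; mL=504/85, mR=-30/17; mL+mR=354/85 → advance +1; mR−mL=-654/85 → turn -1·90°
n=2: pose=(9,-5,W); sL=15/4, sR=15; mL=75/4, mR=-15/2; mL+mR=45/4 → advance +1; mR−mL=-105/4 → turn -1·90°
n=3: pose=(8,-5,N); sL=60, sR=12; mL=72, mR=-6; mL+mR=66 → advance +1; mR−mL=-78 → turn -1·90°
n=4: pose=(8,-4,E); sL=6, sR=10/3; mL=28/3, mR=-5/3; mL+mR=23/3 → advance +1; mR−mL=-11 → turn -1·90°
n=5: pose=(9,-4,S); sL=12/5, sR=60/17; mL=504/85, mR=-30/17; mL+mR=354/85 → advance +1; mR−mL=-654/85 → turn -1·90°
n=6: pose=(9,-5,W); sL=15/4, sR=15; mL=75/4, mR=-15/2; mL+mR=45/4 → advance +1; mR−mL=-105/4 → turn -1·90°

0 6 10/3 28/3 -5/3 8 -4 E
1 12/5 60/17 504/85 -30/17 9 -4 S
2 15/4 15 75/4 -15/2 9 -5 W
3 60 12 72 -6 8 -5 N
4 6 10/3 28/3 -5/3 8 -4 E
5 12/5 60/17 504/85 -30/17 9 -4 S
6 15/4 15 75/4 -15/2 9 -5 W
final 8 -5 N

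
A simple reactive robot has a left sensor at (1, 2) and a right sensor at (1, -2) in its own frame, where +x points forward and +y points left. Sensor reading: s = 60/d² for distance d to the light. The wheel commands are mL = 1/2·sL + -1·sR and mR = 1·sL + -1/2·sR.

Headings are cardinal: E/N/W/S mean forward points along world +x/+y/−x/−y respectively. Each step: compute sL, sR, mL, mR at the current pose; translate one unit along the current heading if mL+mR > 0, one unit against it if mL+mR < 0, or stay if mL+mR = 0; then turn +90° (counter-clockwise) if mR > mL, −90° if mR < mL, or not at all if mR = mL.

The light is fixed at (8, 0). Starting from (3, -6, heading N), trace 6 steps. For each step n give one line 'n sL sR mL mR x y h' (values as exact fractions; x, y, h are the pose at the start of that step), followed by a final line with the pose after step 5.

n=0: pose=(3,-6,N); sL=30/37, sR=30/17; mL=-855/629, mR=-45/629; mL+mR=-900/629 → advance -1; mR−mL=810/629 → turn +1·90°
n=1: pose=(3,-7,W); sL=20/39, sR=60/61; mL=-1730/2379, mR=50/2379; mL+mR=-560/793 → advance -1; mR−mL=1780/2379 → turn +1·90°
n=2: pose=(4,-7,S); sL=15/17, sR=3/5; mL=-27/170, mR=99/170; mL+mR=36/85 → advance +1; mR−mL=63/85 → turn +1·90°
n=3: pose=(4,-8,E); sL=4/3, sR=60/109; mL=38/327, mR=346/327; mL+mR=128/109 → advance +1; mR−mL=308/327 → turn +1·90°
n=4: pose=(5,-8,N); sL=30/37, sR=6/5; mL=-147/185, mR=39/185; mL+mR=-108/185 → advance -1; mR−mL=186/185 → turn +1·90°
n=5: pose=(5,-9,W); sL=60/137, sR=12/13; mL=-1254/1781, mR=-42/1781; mL+mR=-1296/1781 → advance -1; mR−mL=1212/1781 → turn +1·90°

0 30/37 30/17 -855/629 -45/629 3 -6 N
1 20/39 60/61 -1730/2379 50/2379 3 -7 W
2 15/17 3/5 -27/170 99/170 4 -7 S
3 4/3 60/109 38/327 346/327 4 -8 E
4 30/37 6/5 -147/185 39/185 5 -8 N
5 60/137 12/13 -1254/1781 -42/1781 5 -9 W
final 6 -9 S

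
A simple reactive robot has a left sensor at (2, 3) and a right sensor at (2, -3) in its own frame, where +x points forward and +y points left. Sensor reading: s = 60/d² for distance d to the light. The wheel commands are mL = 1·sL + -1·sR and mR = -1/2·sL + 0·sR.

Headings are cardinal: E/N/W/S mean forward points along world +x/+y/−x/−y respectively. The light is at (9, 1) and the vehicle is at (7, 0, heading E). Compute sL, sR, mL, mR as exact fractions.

left sensor world pos  = (9, 3); dL² = 4
right sensor world pos = (9, -3); dR² = 16
sL = 60/4 = 15
sR = 60/16 = 15/4
mL = 1·sL + -1·sR = 45/4
mR = -1/2·sL + 0·sR = -15/2

15 15/4 45/4 -15/2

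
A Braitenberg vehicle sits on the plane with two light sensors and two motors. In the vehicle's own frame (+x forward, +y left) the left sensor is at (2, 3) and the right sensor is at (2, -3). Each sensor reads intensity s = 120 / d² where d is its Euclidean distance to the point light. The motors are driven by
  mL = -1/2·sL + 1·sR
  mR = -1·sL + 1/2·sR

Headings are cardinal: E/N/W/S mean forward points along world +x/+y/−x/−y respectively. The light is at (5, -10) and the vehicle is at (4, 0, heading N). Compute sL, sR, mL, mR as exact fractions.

3/4 30/37 129/296 -51/148

left sensor world pos  = (1, 2); dL² = 160
right sensor world pos = (7, 2); dR² = 148
sL = 120/160 = 3/4
sR = 120/148 = 30/37
mL = -1/2·sL + 1·sR = 129/296
mR = -1·sL + 1/2·sR = -51/148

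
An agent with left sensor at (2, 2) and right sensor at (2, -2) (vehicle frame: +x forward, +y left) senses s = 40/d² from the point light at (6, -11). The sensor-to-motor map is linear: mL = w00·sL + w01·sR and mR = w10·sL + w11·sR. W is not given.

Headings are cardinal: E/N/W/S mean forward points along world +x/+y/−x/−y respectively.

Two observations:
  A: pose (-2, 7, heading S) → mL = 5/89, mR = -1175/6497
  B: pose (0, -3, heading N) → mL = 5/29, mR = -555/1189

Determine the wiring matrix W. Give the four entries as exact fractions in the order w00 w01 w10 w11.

0 1/2 -1/2 -1

obs A: pose=(-2,7,S) → sL=10/73, sR=10/89, mL=5/89, mR=-1175/6497
obs B: pose=(0,-3,N) → sL=10/41, sR=10/29, mL=5/29, mR=-555/1189
sensor matrix S = [[10/73, 10/89], [10/41, 10/29]]; det S = 153200/7724933
solve [mL_A; mL_B] = S·[w00; w01] and [mR_A; mR_B] = S·[w10; w11]:
  w00 = 0, w01 = 1/2, w10 = -1/2, w11 = -1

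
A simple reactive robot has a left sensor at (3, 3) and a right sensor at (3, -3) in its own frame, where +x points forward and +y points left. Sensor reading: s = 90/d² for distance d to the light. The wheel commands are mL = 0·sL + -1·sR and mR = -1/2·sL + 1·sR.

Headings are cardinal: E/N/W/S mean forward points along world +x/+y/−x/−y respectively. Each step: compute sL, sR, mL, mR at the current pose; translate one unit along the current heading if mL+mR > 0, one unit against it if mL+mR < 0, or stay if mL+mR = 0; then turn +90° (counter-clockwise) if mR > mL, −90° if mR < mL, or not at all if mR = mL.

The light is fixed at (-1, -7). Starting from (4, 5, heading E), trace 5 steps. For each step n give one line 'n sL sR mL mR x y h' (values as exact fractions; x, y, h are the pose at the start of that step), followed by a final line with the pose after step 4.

0 90/289 18/29 -18/29 3897/8381 4 5 E
1 45/113 45/137 -45/137 4005/30962 3 5 N
2 18/13 90/197 -90/197 -603/2561 3 4 W
3 45/64 45/34 -45/34 2115/2176 4 4 S
4 90/289 18/29 -18/29 3897/8381 4 5 E
final 3 5 N

n=0: pose=(4,5,E); sL=90/289, sR=18/29; mL=-18/29, mR=3897/8381; mL+mR=-45/289 → advance -1; mR−mL=9099/8381 → turn +1·90°
n=1: pose=(3,5,N); sL=45/113, sR=45/137; mL=-45/137, mR=4005/30962; mL+mR=-45/226 → advance -1; mR−mL=14175/30962 → turn +1·90°
n=2: pose=(3,4,W); sL=18/13, sR=90/197; mL=-90/197, mR=-603/2561; mL+mR=-9/13 → advance -1; mR−mL=567/2561 → turn +1·90°
n=3: pose=(4,4,S); sL=45/64, sR=45/34; mL=-45/34, mR=2115/2176; mL+mR=-45/128 → advance -1; mR−mL=4995/2176 → turn +1·90°
n=4: pose=(4,5,E); sL=90/289, sR=18/29; mL=-18/29, mR=3897/8381; mL+mR=-45/289 → advance -1; mR−mL=9099/8381 → turn +1·90°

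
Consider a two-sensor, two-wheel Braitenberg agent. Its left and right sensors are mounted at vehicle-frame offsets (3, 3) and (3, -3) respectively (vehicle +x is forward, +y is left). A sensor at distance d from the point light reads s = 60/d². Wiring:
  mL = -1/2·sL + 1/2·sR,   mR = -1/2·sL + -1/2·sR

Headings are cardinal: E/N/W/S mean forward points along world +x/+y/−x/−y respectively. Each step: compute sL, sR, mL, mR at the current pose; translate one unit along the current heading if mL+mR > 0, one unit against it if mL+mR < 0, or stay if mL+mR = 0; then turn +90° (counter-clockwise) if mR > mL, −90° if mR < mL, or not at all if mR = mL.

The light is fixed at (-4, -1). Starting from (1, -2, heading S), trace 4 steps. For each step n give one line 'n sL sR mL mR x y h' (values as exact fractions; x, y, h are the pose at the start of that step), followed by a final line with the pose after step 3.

0 3/4 3 9/8 -15/8 1 -2 S
1 60/13 60/13 0 -60/13 1 -1 W
2 10/3 2/3 -4/3 -2 2 -1 N
3 12/17 60/97 -72/1649 -1092/1649 2 -2 E
final 1 -2 S

n=0: pose=(1,-2,S); sL=3/4, sR=3; mL=9/8, mR=-15/8; mL+mR=-3/4 → advance -1; mR−mL=-3 → turn -1·90°
n=1: pose=(1,-1,W); sL=60/13, sR=60/13; mL=0, mR=-60/13; mL+mR=-60/13 → advance -1; mR−mL=-60/13 → turn -1·90°
n=2: pose=(2,-1,N); sL=10/3, sR=2/3; mL=-4/3, mR=-2; mL+mR=-10/3 → advance -1; mR−mL=-2/3 → turn -1·90°
n=3: pose=(2,-2,E); sL=12/17, sR=60/97; mL=-72/1649, mR=-1092/1649; mL+mR=-12/17 → advance -1; mR−mL=-60/97 → turn -1·90°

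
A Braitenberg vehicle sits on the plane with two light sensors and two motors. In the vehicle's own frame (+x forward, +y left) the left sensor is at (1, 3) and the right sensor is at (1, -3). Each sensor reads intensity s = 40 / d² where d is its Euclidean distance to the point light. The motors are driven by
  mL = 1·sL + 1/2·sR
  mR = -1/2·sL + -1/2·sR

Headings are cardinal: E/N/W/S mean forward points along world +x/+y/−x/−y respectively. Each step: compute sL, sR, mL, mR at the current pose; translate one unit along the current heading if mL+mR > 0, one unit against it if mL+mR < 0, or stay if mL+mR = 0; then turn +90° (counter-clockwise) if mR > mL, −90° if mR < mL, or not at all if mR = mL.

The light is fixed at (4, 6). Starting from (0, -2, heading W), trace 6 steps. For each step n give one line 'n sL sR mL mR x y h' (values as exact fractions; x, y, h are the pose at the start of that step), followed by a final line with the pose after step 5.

n=0: pose=(0,-2,W); sL=20/73, sR=4/5; mL=246/365, mR=-196/365; mL+mR=10/73 → advance +1; mR−mL=-442/365 → turn -1·90°
n=1: pose=(-1,-2,N); sL=40/113, sR=40/53; mL=4380/5989, mR=-3320/5989; mL+mR=20/113 → advance +1; mR−mL=-7700/5989 → turn -1·90°
n=2: pose=(-1,-1,E); sL=5/4, sR=10/29; mL=165/116, mR=-185/232; mL+mR=5/8 → advance +1; mR−mL=-515/232 → turn -1·90°
n=3: pose=(0,-1,S); sL=8/13, sR=40/113; mL=1164/1469, mR=-712/1469; mL+mR=4/13 → advance +1; mR−mL=-1876/1469 → turn -1·90°
n=4: pose=(0,-2,W); sL=20/73, sR=4/5; mL=246/365, mR=-196/365; mL+mR=10/73 → advance +1; mR−mL=-442/365 → turn -1·90°
n=5: pose=(-1,-2,N); sL=40/113, sR=40/53; mL=4380/5989, mR=-3320/5989; mL+mR=20/113 → advance +1; mR−mL=-7700/5989 → turn -1·90°

0 20/73 4/5 246/365 -196/365 0 -2 W
1 40/113 40/53 4380/5989 -3320/5989 -1 -2 N
2 5/4 10/29 165/116 -185/232 -1 -1 E
3 8/13 40/113 1164/1469 -712/1469 0 -1 S
4 20/73 4/5 246/365 -196/365 0 -2 W
5 40/113 40/53 4380/5989 -3320/5989 -1 -2 N
final -1 -1 E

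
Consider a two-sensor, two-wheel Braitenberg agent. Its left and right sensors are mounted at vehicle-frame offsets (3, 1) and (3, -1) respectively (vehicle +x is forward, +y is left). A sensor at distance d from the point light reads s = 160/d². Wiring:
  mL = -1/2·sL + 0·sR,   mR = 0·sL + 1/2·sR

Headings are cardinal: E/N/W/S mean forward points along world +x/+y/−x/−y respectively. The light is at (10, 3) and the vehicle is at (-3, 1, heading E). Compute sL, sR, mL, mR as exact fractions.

left sensor world pos  = (0, 2); dL² = 101
right sensor world pos = (0, 0); dR² = 109
sL = 160/101 = 160/101
sR = 160/109 = 160/109
mL = -1/2·sL + 0·sR = -80/101
mR = 0·sL + 1/2·sR = 80/109

160/101 160/109 -80/101 80/109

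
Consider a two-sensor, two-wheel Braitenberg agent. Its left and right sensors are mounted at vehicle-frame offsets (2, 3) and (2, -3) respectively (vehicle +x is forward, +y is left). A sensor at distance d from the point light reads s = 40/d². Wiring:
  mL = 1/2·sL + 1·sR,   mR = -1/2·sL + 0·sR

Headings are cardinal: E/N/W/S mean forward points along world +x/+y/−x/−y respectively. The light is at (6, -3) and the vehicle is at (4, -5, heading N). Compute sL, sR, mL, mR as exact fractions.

8/5 40 204/5 -4/5

left sensor world pos  = (1, -3); dL² = 25
right sensor world pos = (7, -3); dR² = 1
sL = 40/25 = 8/5
sR = 40/1 = 40
mL = 1/2·sL + 1·sR = 204/5
mR = -1/2·sL + 0·sR = -4/5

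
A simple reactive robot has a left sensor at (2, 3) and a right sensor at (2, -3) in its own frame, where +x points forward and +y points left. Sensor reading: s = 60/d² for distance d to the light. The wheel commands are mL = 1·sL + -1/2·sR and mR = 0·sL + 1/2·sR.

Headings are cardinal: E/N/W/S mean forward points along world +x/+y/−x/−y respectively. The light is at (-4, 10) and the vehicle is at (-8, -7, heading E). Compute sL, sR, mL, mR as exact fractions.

left sensor world pos  = (-6, -4); dL² = 200
right sensor world pos = (-6, -10); dR² = 404
sL = 60/200 = 3/10
sR = 60/404 = 15/101
mL = 1·sL + -1/2·sR = 114/505
mR = 0·sL + 1/2·sR = 15/202

3/10 15/101 114/505 15/202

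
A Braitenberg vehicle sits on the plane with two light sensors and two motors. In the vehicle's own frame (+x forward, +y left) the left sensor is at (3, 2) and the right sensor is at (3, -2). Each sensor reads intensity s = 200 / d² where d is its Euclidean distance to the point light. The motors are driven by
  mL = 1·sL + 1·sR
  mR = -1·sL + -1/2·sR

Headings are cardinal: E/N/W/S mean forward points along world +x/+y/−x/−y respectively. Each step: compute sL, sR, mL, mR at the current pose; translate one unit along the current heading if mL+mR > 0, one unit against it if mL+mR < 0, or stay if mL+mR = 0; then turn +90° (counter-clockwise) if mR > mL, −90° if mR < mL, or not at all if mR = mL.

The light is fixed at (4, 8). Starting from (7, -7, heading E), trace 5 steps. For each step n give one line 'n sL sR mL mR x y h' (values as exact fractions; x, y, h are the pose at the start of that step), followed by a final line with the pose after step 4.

0 40/41 8/13 848/533 -684/533 7 -7 E
1 5/9 25/41 430/369 -635/738 8 -7 S
2 8/13 200/197 4176/2561 -2876/2561 8 -8 W
3 20/17 100/97 3640/1649 -2790/1649 7 -8 N
4 40/41 8/13 848/533 -684/533 7 -7 E
final 8 -7 S

n=0: pose=(7,-7,E); sL=40/41, sR=8/13; mL=848/533, mR=-684/533; mL+mR=4/13 → advance +1; mR−mL=-1532/533 → turn -1·90°
n=1: pose=(8,-7,S); sL=5/9, sR=25/41; mL=430/369, mR=-635/738; mL+mR=25/82 → advance +1; mR−mL=-1495/738 → turn -1·90°
n=2: pose=(8,-8,W); sL=8/13, sR=200/197; mL=4176/2561, mR=-2876/2561; mL+mR=100/197 → advance +1; mR−mL=-7052/2561 → turn -1·90°
n=3: pose=(7,-8,N); sL=20/17, sR=100/97; mL=3640/1649, mR=-2790/1649; mL+mR=50/97 → advance +1; mR−mL=-6430/1649 → turn -1·90°
n=4: pose=(7,-7,E); sL=40/41, sR=8/13; mL=848/533, mR=-684/533; mL+mR=4/13 → advance +1; mR−mL=-1532/533 → turn -1·90°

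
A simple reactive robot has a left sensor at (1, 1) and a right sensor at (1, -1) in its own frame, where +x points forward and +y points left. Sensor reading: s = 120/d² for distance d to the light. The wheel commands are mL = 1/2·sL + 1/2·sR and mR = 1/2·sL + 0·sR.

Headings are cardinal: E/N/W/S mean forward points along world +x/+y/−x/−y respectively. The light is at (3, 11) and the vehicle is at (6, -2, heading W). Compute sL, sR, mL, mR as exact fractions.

3/5 30/37 261/370 3/10

left sensor world pos  = (5, -3); dL² = 200
right sensor world pos = (5, -1); dR² = 148
sL = 120/200 = 3/5
sR = 120/148 = 30/37
mL = 1/2·sL + 1/2·sR = 261/370
mR = 1/2·sL + 0·sR = 3/10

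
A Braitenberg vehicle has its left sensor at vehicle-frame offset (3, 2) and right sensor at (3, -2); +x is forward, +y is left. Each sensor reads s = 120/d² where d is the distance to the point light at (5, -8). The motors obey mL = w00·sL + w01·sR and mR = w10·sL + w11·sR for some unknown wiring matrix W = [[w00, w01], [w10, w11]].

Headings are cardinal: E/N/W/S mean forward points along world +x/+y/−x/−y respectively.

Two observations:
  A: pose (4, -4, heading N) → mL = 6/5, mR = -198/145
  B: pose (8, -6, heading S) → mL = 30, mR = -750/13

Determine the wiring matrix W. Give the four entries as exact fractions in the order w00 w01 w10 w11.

0 1/2 1/2 -1

obs A: pose=(4,-4,N) → sL=60/29, sR=12/5, mL=6/5, mR=-198/145
obs B: pose=(8,-6,S) → sL=60/13, sR=60, mL=30, mR=-750/13
sensor matrix S = [[60/29, 12/5], [60/13, 60]]; det S = 42624/377
solve [mL_A; mL_B] = S·[w00; w01] and [mR_A; mR_B] = S·[w10; w11]:
  w00 = 0, w01 = 1/2, w10 = 1/2, w11 = -1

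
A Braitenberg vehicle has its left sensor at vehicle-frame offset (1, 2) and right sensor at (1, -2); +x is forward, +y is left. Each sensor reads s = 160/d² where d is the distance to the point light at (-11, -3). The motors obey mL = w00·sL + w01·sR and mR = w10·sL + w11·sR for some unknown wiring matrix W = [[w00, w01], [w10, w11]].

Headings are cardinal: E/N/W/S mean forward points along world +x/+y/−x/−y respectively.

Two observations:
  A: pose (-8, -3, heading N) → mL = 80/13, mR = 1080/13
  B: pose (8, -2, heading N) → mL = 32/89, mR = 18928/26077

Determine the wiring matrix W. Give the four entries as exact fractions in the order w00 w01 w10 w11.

obs A: pose=(-8,-3,N) → sL=80, sR=80/13, mL=80/13, mR=1080/13
obs B: pose=(8,-2,N) → sL=160/293, sR=32/89, mL=32/89, mR=18928/26077
sensor matrix S = [[80, 80/13], [160/293, 32/89]]; det S = 8611840/339001
solve [mL_A; mL_B] = S·[w00; w01] and [mR_A; mR_B] = S·[w10; w11]:
  w00 = 0, w01 = 1, w10 = 1, w11 = 1/2

0 1 1 1/2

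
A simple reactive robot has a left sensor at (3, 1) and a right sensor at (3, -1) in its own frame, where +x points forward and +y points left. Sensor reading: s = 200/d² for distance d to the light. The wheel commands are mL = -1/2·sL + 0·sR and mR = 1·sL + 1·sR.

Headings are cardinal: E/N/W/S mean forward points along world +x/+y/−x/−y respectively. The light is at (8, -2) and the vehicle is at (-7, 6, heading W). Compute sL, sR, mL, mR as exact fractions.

200/373 40/81 -100/373 31120/30213

left sensor world pos  = (-10, 5); dL² = 373
right sensor world pos = (-10, 7); dR² = 405
sL = 200/373 = 200/373
sR = 200/405 = 40/81
mL = -1/2·sL + 0·sR = -100/373
mR = 1·sL + 1·sR = 31120/30213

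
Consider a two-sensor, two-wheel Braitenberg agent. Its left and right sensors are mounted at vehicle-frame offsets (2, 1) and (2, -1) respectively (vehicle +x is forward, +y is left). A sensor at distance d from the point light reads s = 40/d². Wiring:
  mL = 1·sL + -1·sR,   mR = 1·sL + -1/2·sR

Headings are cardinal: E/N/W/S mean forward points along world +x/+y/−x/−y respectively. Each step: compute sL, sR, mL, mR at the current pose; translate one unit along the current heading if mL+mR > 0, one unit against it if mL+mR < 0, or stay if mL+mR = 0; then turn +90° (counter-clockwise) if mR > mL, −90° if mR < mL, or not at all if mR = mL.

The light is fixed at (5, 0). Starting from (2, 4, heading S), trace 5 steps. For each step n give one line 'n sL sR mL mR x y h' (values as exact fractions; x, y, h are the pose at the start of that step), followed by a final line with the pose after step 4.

n=0: pose=(2,4,S); sL=5, sR=2; mL=3, mR=4; mL+mR=7 → advance +1; mR−mL=1 → turn +1·90°
n=1: pose=(2,3,E); sL=40/17, sR=8; mL=-96/17, mR=-28/17; mL+mR=-124/17 → advance -1; mR−mL=4 → turn +1·90°
n=2: pose=(1,3,N); sL=4/5, sR=20/17; mL=-32/85, mR=18/85; mL+mR=-14/85 → advance -1; mR−mL=10/17 → turn +1·90°
n=3: pose=(1,2,W); sL=40/37, sR=8/9; mL=64/333, mR=212/333; mL+mR=92/111 → advance +1; mR−mL=4/9 → turn +1·90°
n=4: pose=(0,2,S); sL=5/2, sR=10/9; mL=25/18, mR=35/18; mL+mR=10/3 → advance +1; mR−mL=5/9 → turn +1·90°

0 5 2 3 4 2 4 S
1 40/17 8 -96/17 -28/17 2 3 E
2 4/5 20/17 -32/85 18/85 1 3 N
3 40/37 8/9 64/333 212/333 1 2 W
4 5/2 10/9 25/18 35/18 0 2 S
final 0 1 E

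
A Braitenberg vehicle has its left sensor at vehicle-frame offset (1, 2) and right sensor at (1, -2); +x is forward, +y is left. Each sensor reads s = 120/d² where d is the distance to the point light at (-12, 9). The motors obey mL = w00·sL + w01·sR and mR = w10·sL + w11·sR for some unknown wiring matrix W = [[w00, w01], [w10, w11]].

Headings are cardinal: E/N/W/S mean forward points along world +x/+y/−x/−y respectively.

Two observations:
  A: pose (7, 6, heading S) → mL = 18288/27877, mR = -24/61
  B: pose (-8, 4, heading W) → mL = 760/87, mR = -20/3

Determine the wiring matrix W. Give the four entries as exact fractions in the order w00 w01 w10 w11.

1 1 0 -1

obs A: pose=(7,6,S) → sL=120/457, sR=24/61, mL=18288/27877, mR=-24/61
obs B: pose=(-8,4,W) → sL=60/29, sR=20/3, mL=760/87, mR=-20/3
sensor matrix S = [[120/457, 24/61], [60/29, 20/3]]; det S = 757120/808433
solve [mL_A; mL_B] = S·[w00; w01] and [mR_A; mR_B] = S·[w10; w11]:
  w00 = 1, w01 = 1, w10 = 0, w11 = -1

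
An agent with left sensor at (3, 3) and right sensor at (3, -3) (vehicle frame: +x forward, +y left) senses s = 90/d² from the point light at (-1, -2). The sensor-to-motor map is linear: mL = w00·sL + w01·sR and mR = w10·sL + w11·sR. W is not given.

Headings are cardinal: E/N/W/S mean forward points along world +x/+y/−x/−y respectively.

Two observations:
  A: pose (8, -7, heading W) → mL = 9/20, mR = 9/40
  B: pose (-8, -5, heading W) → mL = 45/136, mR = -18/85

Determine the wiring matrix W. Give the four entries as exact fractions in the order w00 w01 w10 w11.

1/2 0 -1 1/2

obs A: pose=(8,-7,W) → sL=9/10, sR=9/4, mL=9/20, mR=9/40
obs B: pose=(-8,-5,W) → sL=45/68, sR=9/10, mL=45/136, mR=-18/85
sensor matrix S = [[9/10, 9/4], [45/68, 9/10]]; det S = -4617/6800
solve [mL_A; mL_B] = S·[w00; w01] and [mR_A; mR_B] = S·[w10; w11]:
  w00 = 1/2, w01 = 0, w10 = -1, w11 = 1/2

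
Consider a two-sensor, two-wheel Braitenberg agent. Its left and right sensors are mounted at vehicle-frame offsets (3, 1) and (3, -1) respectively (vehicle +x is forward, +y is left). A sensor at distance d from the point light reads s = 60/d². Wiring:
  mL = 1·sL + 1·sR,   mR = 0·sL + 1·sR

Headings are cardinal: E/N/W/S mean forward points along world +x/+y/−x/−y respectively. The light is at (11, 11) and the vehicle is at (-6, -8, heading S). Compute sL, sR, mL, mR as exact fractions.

3/37 15/202 1161/7474 15/202

left sensor world pos  = (-5, -11); dL² = 740
right sensor world pos = (-7, -11); dR² = 808
sL = 60/740 = 3/37
sR = 60/808 = 15/202
mL = 1·sL + 1·sR = 1161/7474
mR = 0·sL + 1·sR = 15/202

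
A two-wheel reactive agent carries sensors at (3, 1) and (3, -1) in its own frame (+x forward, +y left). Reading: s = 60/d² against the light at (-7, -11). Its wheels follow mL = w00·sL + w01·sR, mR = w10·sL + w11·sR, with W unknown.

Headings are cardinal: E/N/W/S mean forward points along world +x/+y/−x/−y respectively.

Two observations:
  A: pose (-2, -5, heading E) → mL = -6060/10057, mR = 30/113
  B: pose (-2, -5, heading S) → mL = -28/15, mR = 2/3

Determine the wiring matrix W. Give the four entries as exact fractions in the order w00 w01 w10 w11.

obs A: pose=(-2,-5,E) → sL=60/113, sR=60/89, mL=-6060/10057, mR=30/113
obs B: pose=(-2,-5,S) → sL=4/3, sR=12/5, mL=-28/15, mR=2/3
sensor matrix S = [[60/113, 60/89], [4/3, 12/5]]; det S = 3776/10057
solve [mL_A; mL_B] = S·[w00; w01] and [mR_A; mR_B] = S·[w10; w11]:
  w00 = -1/2, w01 = -1/2, w10 = 1/2, w11 = 0

-1/2 -1/2 1/2 0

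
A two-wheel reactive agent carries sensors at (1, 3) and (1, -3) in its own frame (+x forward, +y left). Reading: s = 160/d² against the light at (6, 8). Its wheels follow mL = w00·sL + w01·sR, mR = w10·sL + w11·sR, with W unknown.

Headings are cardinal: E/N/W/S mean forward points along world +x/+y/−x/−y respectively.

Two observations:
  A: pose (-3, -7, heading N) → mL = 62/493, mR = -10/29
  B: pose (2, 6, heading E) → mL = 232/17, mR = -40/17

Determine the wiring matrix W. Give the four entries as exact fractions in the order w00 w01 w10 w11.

obs A: pose=(-3,-7,N) → sL=8/17, sR=20/29, mL=62/493, mR=-10/29
obs B: pose=(2,6,E) → sL=16, sR=80/17, mL=232/17, mR=-40/17
sensor matrix S = [[8/17, 20/29], [16, 80/17]]; det S = -73920/8381
solve [mL_A; mL_B] = S·[w00; w01] and [mR_A; mR_B] = S·[w10; w11]:
  w00 = 1, w01 = -1/2, w10 = 0, w11 = -1/2

1 -1/2 0 -1/2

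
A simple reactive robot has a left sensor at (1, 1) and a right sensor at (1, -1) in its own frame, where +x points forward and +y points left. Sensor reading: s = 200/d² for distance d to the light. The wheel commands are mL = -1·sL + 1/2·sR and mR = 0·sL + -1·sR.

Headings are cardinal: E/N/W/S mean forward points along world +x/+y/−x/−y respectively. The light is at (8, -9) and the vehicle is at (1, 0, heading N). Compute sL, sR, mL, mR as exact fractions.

left sensor world pos  = (0, 1); dL² = 164
right sensor world pos = (2, 1); dR² = 136
sL = 200/164 = 50/41
sR = 200/136 = 25/17
mL = -1·sL + 1/2·sR = -675/1394
mR = 0·sL + -1·sR = -25/17

50/41 25/17 -675/1394 -25/17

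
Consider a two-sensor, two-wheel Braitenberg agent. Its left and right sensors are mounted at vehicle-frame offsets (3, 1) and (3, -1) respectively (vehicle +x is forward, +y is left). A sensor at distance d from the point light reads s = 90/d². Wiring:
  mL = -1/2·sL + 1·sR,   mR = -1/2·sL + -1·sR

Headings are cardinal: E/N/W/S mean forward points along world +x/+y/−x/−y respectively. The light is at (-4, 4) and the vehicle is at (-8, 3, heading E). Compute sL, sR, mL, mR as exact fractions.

90 18 -27 -63

left sensor world pos  = (-5, 4); dL² = 1
right sensor world pos = (-5, 2); dR² = 5
sL = 90/1 = 90
sR = 90/5 = 18
mL = -1/2·sL + 1·sR = -27
mR = -1/2·sL + -1·sR = -63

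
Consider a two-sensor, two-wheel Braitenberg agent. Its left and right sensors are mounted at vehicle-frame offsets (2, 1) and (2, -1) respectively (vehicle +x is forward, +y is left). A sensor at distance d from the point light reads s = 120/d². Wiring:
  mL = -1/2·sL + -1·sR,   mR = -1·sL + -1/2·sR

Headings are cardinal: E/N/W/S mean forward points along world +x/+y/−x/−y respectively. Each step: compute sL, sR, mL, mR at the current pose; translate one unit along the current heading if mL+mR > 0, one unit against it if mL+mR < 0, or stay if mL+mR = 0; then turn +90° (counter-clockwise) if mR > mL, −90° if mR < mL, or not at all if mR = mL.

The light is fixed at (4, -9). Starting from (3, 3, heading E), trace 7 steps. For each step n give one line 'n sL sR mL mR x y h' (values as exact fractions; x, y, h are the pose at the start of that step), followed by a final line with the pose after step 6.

n=0: pose=(3,3,E); sL=12/17, sR=60/61; mL=-1386/1037, mR=-1242/1037; mL+mR=-2628/1037 → advance -1; mR−mL=144/1037 → turn +1·90°
n=1: pose=(2,3,N); sL=24/41, sR=120/197; mL=-7284/8077, mR=-7188/8077; mL+mR=-14472/8077 → advance -1; mR−mL=96/8077 → turn +1·90°
n=2: pose=(2,2,W); sL=30/29, sR=3/4; mL=-147/116, mR=-327/232; mL+mR=-621/232 → advance -1; mR−mL=-33/232 → turn -1·90°
n=3: pose=(3,2,N); sL=120/173, sR=120/169; mL=-30900/29237, mR=-30660/29237; mL+mR=-61560/29237 → advance -1; mR−mL=240/29237 → turn +1·90°
n=4: pose=(3,1,W); sL=4/3, sR=12/13; mL=-62/39, mR=-70/39; mL+mR=-44/13 → advance -1; mR−mL=-8/39 → turn -1·90°
n=5: pose=(4,1,N); sL=24/29, sR=24/29; mL=-36/29, mR=-36/29; mL+mR=-72/29 → advance -1; mR−mL=0 → turn +0·90°
n=6: pose=(4,0,N); sL=60/61, sR=60/61; mL=-90/61, mR=-90/61; mL+mR=-180/61 → advance -1; mR−mL=0 → turn +0·90°

0 12/17 60/61 -1386/1037 -1242/1037 3 3 E
1 24/41 120/197 -7284/8077 -7188/8077 2 3 N
2 30/29 3/4 -147/116 -327/232 2 2 W
3 120/173 120/169 -30900/29237 -30660/29237 3 2 N
4 4/3 12/13 -62/39 -70/39 3 1 W
5 24/29 24/29 -36/29 -36/29 4 1 N
6 60/61 60/61 -90/61 -90/61 4 0 N
final 4 -1 N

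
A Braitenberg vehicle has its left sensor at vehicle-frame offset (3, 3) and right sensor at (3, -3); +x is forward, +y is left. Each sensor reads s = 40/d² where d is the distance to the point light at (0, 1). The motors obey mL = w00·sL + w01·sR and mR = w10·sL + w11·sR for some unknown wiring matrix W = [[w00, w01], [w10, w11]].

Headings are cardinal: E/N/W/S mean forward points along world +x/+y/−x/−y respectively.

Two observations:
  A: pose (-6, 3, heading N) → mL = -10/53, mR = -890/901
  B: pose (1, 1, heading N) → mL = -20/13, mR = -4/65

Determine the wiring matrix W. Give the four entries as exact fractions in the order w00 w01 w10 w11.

-1/2 0 1/2 -1

obs A: pose=(-6,3,N) → sL=20/53, sR=20/17, mL=-10/53, mR=-890/901
obs B: pose=(1,1,N) → sL=40/13, sR=8/5, mL=-20/13, mR=-4/65
sensor matrix S = [[20/53, 20/17], [40/13, 8/5]]; det S = -35328/11713
solve [mL_A; mL_B] = S·[w00; w01] and [mR_A; mR_B] = S·[w10; w11]:
  w00 = -1/2, w01 = 0, w10 = 1/2, w11 = -1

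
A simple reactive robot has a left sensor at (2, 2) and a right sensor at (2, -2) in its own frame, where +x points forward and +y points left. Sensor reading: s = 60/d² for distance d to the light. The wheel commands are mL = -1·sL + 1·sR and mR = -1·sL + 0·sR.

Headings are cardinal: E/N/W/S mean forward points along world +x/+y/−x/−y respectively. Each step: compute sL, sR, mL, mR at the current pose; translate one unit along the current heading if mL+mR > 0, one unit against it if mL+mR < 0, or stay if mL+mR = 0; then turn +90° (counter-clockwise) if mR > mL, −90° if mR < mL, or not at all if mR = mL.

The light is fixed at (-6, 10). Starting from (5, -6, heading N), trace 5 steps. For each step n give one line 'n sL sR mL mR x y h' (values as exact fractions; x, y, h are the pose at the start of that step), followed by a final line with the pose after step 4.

0 60/277 12/73 -1056/20221 -60/277 5 -6 N
1 30/197 6/53 -408/10441 -30/197 5 -7 E
2 12/101 12/85 192/8585 -12/101 4 -7 S
3 15/97 3/13 96/1261 -15/97 4 -6 W
4 60/277 12/73 -1056/20221 -60/277 5 -6 N
final 5 -7 E

n=0: pose=(5,-6,N); sL=60/277, sR=12/73; mL=-1056/20221, mR=-60/277; mL+mR=-5436/20221 → advance -1; mR−mL=-12/73 → turn -1·90°
n=1: pose=(5,-7,E); sL=30/197, sR=6/53; mL=-408/10441, mR=-30/197; mL+mR=-1998/10441 → advance -1; mR−mL=-6/53 → turn -1·90°
n=2: pose=(4,-7,S); sL=12/101, sR=12/85; mL=192/8585, mR=-12/101; mL+mR=-828/8585 → advance -1; mR−mL=-12/85 → turn -1·90°
n=3: pose=(4,-6,W); sL=15/97, sR=3/13; mL=96/1261, mR=-15/97; mL+mR=-99/1261 → advance -1; mR−mL=-3/13 → turn -1·90°
n=4: pose=(5,-6,N); sL=60/277, sR=12/73; mL=-1056/20221, mR=-60/277; mL+mR=-5436/20221 → advance -1; mR−mL=-12/73 → turn -1·90°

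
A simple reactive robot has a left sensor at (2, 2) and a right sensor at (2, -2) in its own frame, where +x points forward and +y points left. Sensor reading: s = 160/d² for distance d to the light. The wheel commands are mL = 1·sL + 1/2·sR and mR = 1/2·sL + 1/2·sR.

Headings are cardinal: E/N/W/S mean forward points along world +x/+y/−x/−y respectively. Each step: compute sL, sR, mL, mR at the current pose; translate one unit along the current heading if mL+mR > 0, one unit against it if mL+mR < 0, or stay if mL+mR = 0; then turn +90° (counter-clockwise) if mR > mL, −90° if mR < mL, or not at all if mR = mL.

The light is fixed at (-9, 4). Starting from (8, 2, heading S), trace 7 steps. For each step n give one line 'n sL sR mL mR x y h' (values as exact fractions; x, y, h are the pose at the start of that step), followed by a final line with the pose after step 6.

n=0: pose=(8,2,S); sL=160/377, sR=160/241; mL=68720/90857, mR=49440/90857; mL+mR=118160/90857 → advance +1; mR−mL=-80/377 → turn -1·90°
n=1: pose=(8,1,W); sL=16/25, sR=80/113; mL=2808/2825, mR=1904/2825; mL+mR=4712/2825 → advance +1; mR−mL=-8/25 → turn -1·90°
n=2: pose=(7,1,N); sL=160/197, sR=32/65; mL=13552/12805, mR=8352/12805; mL+mR=21904/12805 → advance +1; mR−mL=-80/197 → turn -1·90°
n=3: pose=(7,2,E); sL=40/81, sR=8/17; mL=1004/1377, mR=664/1377; mL+mR=556/459 → advance +1; mR−mL=-20/81 → turn -1·90°
n=4: pose=(8,2,S); sL=160/377, sR=160/241; mL=68720/90857, mR=49440/90857; mL+mR=118160/90857 → advance +1; mR−mL=-80/377 → turn -1·90°
n=5: pose=(8,1,W); sL=16/25, sR=80/113; mL=2808/2825, mR=1904/2825; mL+mR=4712/2825 → advance +1; mR−mL=-8/25 → turn -1·90°
n=6: pose=(7,1,N); sL=160/197, sR=32/65; mL=13552/12805, mR=8352/12805; mL+mR=21904/12805 → advance +1; mR−mL=-80/197 → turn -1·90°

0 160/377 160/241 68720/90857 49440/90857 8 2 S
1 16/25 80/113 2808/2825 1904/2825 8 1 W
2 160/197 32/65 13552/12805 8352/12805 7 1 N
3 40/81 8/17 1004/1377 664/1377 7 2 E
4 160/377 160/241 68720/90857 49440/90857 8 2 S
5 16/25 80/113 2808/2825 1904/2825 8 1 W
6 160/197 32/65 13552/12805 8352/12805 7 1 N
final 7 2 E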